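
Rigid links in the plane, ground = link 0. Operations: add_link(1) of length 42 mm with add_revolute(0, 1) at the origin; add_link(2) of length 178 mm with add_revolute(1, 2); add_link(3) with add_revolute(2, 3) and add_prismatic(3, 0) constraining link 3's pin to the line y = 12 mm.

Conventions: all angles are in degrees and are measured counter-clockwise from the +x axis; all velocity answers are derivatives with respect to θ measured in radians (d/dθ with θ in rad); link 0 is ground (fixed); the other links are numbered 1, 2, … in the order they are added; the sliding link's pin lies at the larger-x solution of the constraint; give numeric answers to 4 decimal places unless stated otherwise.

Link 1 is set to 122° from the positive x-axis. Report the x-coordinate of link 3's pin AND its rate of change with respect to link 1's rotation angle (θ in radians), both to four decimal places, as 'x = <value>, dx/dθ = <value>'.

geometry: r = 42 mm, L = 178 mm, e = 12 mm
crank pin P = (r cos θ, r sin θ) = (-22.256609, 35.618020)
h = r sin θ − e = 35.618020 − 12 = 23.618020
x = r cos θ + √(L² − h²) = -22.256609 + 176.426158 = 154.169549
dx/dθ = −r sin θ − h·r cos θ/√(L² − h²) (θ in radians; h = 23.618020) = -32.638547

x = 154.1695, dx/dθ = -32.6385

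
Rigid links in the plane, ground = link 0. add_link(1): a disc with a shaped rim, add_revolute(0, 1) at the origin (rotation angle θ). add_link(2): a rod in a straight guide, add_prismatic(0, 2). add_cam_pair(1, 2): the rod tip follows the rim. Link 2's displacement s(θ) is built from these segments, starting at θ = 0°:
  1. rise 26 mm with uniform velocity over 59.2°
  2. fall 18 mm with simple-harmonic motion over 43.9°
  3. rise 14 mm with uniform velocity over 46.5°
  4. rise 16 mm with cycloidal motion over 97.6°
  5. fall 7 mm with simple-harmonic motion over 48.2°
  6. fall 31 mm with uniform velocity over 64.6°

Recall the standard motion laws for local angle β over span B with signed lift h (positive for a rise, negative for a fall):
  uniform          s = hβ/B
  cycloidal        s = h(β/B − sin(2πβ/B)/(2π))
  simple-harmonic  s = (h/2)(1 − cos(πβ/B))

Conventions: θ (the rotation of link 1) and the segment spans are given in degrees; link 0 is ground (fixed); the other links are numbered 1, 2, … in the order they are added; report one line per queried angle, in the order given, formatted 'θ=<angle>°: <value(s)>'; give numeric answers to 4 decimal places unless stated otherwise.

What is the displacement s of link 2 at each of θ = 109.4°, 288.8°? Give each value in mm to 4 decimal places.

segment 1 (0° to 59.2°, uniform, h = 26) is passed completely: s = 0.0000 + (26) = 26.0000
segment 2 (59.2° to 103.1°, simple-harmonic, h = -18) is passed completely: s = 26.0000 + (-18) = 8.0000
θ = 109.4° falls in segment 3 (103.1° to 149.6°, uniform, h = 14): β = 109.4 − 103.1 = 6.3°, B = 46.5°; Δs = 14·6.3/46.5 = 1.8968; s = 8.0000 + 1.8968 = 9.8968
segment 3 (103.1° to 149.6°, uniform, h = 14) is passed completely: s = 8.0000 + (14) = 22.0000
segment 4 (149.6° to 247.2°, cycloidal, h = 16) is passed completely: s = 22.0000 + (16) = 38.0000
θ = 288.8° falls in segment 5 (247.2° to 295.4°, simple-harmonic, h = -7): β = 288.8 − 247.2 = 41.6°, B = 48.2°; Δs = -7/2·(1 − cos(π·0.8631)) = -6.6811; s = 38.0000 − 6.6811 = 31.3189

θ=109.4°: 9.8968
θ=288.8°: 31.3189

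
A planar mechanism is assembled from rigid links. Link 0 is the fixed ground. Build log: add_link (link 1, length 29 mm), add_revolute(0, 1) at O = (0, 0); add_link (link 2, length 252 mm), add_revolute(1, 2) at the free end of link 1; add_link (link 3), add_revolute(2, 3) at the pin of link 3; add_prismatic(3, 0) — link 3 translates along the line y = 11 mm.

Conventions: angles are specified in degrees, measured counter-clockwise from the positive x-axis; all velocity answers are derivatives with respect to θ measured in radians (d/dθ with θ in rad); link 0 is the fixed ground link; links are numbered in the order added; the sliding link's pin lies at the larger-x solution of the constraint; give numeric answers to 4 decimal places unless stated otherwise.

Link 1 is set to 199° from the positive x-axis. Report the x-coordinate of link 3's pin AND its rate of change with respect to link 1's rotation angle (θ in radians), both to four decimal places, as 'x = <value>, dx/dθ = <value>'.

geometry: r = 29 mm, L = 252 mm, e = 11 mm
crank pin P = (r cos θ, r sin θ) = (-27.420039, -9.441476)
h = r sin θ − e = -9.441476 − 11 = -20.441476
x = r cos θ + √(L² − h²) = -27.420039 + 251.169556 = 223.749518
dx/dθ = −r sin θ − h·r cos θ/√(L² − h²) (θ in radians; h = -20.441476) = 7.209892

x = 223.7495, dx/dθ = 7.2099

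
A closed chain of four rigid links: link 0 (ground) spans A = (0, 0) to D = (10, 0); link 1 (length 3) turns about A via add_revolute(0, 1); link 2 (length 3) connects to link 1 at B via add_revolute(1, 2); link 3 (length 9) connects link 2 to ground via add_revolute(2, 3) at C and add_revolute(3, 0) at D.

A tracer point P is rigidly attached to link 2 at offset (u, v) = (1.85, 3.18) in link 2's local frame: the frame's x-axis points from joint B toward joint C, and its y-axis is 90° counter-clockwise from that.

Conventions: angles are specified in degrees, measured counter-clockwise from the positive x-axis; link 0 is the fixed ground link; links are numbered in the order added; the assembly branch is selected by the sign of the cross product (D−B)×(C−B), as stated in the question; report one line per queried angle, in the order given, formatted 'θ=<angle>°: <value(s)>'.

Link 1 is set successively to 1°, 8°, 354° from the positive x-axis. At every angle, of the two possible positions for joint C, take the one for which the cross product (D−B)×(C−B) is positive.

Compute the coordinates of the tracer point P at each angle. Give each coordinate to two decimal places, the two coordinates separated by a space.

A=(0,0), D=(10.00,0)
θ=1°: B = A + 3.00·(cos1°, sin1°) = (2.9995, 0.0524)
θ=1°: |BD| = 7.0007
θ=1°: circle(B,3.00) ∩ circle(D,9.00): a=-1.6421, h=2.5107
θ=1°:   candidates: C₊=(1.3763,2.5753) cross=17.577; C₋=(1.3388,-2.4460) cross=-17.577
θ=1°:   branch + wants cross > 0 → take C=(1.3763,2.5753) (cross=17.577)
θ=1°: ex = (C−B)/|BC| = (-0.5411,0.8410); ey = (-0.8410,-0.5411)
θ=1°: P = B + 1.85·ex + 3.18·ey = (-0.6757,-0.1125)
θ=8°: B = A + 3.00·(cos8°, sin8°) = (2.9708, 0.4175)
θ=8°: |BD| = 7.0416
θ=8°: circle(B,3.00) ∩ circle(D,9.00): a=-1.5917, h=2.5429
θ=8°:   candidates: C₊=(1.5327,3.0504) cross=17.906; C₋=(1.2311,-2.0266) cross=-17.906
θ=8°:   branch + wants cross > 0 → take C=(1.5327,3.0504) (cross=17.906)
θ=8°: ex = (C−B)/|BC| = (-0.4794,0.8776); ey = (-0.8776,-0.4794)
θ=8°: P = B + 1.85·ex + 3.18·ey = (-0.7068,0.5167)
θ=354°: B = A + 3.00·(cos354°, sin354°) = (2.9836, -0.3136)
θ=354°: |BD| = 7.0234
θ=354°: circle(B,3.00) ∩ circle(D,9.00): a=-1.6140, h=2.5289
θ=354°:   candidates: C₊=(1.2583,2.1407) cross=17.761; C₋=(1.4841,-2.9120) cross=-17.761
θ=354°:   branch + wants cross > 0 → take C=(1.2583,2.1407) (cross=17.761)
θ=354°: ex = (C−B)/|BC| = (-0.5751,0.8181); ey = (-0.8181,-0.5751)
θ=354°: P = B + 1.85·ex + 3.18·ey = (-0.6819,-0.6289)

θ=1°: -0.68 -0.11
θ=8°: -0.71 0.52
θ=354°: -0.68 -0.63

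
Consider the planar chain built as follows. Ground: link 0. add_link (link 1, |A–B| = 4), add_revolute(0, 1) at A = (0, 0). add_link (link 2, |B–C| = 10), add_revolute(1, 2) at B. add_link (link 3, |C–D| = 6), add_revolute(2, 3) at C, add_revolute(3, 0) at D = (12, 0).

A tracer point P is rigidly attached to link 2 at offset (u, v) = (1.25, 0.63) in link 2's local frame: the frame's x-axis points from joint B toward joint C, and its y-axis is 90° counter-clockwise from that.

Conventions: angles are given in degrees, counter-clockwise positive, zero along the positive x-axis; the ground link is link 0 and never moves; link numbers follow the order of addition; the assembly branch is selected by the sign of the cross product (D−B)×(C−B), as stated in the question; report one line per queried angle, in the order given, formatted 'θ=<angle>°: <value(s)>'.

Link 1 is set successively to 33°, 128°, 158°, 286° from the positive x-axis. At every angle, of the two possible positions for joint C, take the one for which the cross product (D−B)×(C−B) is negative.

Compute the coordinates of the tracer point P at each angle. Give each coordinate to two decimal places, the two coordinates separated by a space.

A=(0,0), D=(12.00,0)
θ=33°: B = A + 4.00·(cos33°, sin33°) = (3.3547, 2.1786)
θ=33°: |BD| = 8.9156
θ=33°: circle(B,10.00) ∩ circle(D,6.00): a=8.0470, h=5.9368
θ=33°:   candidates: C₊=(12.6084,5.9691) cross=52.930; C₋=(9.7071,-5.5446) cross=-52.930
θ=33°:   branch - wants cross < 0 → take C=(9.7071,-5.5446) (cross=-52.930)
θ=33°: ex = (C−B)/|BC| = (0.6352,-0.7723); ey = (0.7723,0.6352)
θ=33°: P = B + 1.25·ex + 0.63·ey = (4.6353,1.6134)
θ=128°: B = A + 4.00·(cos128°, sin128°) = (-2.4626, 3.1520)
θ=128°: |BD| = 14.8021
θ=128°: circle(B,10.00) ∩ circle(D,6.00): a=9.5629, h=2.9241
θ=128°:   candidates: C₊=(7.5036,3.9727) cross=43.283; C₋=(6.2583,-1.7414) cross=-43.283
θ=128°:   branch - wants cross < 0 → take C=(6.2583,-1.7414) (cross=-43.283)
θ=128°: ex = (C−B)/|BC| = (0.8721,-0.4893); ey = (0.4893,0.8721)
θ=128°: P = B + 1.25·ex + 0.63·ey = (-1.0642,3.0898)
θ=158°: B = A + 4.00·(cos158°, sin158°) = (-3.7087, 1.4984)
θ=158°: |BD| = 15.7800
θ=158°: circle(B,10.00) ∩ circle(D,6.00): a=9.9179, h=1.2788
θ=158°:   candidates: C₊=(6.2858,1.8297) cross=20.179; C₋=(6.0429,-0.7164) cross=-20.179
θ=158°:   branch - wants cross < 0 → take C=(6.0429,-0.7164) (cross=-20.179)
θ=158°: ex = (C−B)/|BC| = (0.9752,-0.2215); ey = (0.2215,0.9752)
θ=158°: P = B + 1.25·ex + 0.63·ey = (-2.3502,1.8359)
θ=286°: B = A + 4.00·(cos286°, sin286°) = (1.1025, -3.8450)
θ=286°: |BD| = 11.5559
θ=286°: circle(B,10.00) ∩ circle(D,6.00): a=8.5471, h=5.1911
θ=286°:   candidates: C₊=(7.4354,3.8941) cross=59.987; C₋=(10.8899,-5.8964) cross=-59.987
θ=286°:   branch - wants cross < 0 → take C=(10.8899,-5.8964) (cross=-59.987)
θ=286°: ex = (C−B)/|BC| = (0.9787,-0.2051); ey = (0.2051,0.9787)
θ=286°: P = B + 1.25·ex + 0.63·ey = (2.4552,-3.4849)

θ=33°: 4.64 1.61
θ=128°: -1.06 3.09
θ=158°: -2.35 1.84
θ=286°: 2.46 -3.48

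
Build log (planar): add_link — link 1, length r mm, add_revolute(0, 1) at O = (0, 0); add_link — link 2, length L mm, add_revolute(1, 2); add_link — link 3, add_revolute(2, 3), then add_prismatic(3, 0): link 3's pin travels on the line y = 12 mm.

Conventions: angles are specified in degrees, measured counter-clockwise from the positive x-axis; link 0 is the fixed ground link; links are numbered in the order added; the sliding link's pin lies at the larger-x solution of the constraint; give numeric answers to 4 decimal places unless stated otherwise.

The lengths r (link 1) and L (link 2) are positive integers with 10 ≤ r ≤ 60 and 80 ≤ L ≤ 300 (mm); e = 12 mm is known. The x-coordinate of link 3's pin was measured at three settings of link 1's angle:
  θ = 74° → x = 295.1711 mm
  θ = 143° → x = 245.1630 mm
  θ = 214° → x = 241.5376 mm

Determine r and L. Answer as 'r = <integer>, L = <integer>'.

constraint per measurement: (x − r cos θ)² + (r sin θ − e)² = L²
subtracting the θ₁ and θ₂ equations cancels the r² and L² terms:
r = (x₁² − x₂²) / (2[(x₁cos θ₁ + e sin θ₁) − (x₂cos θ₂ + e sin θ₂)]) = 48.0000 → r = 48
L² = (x₁ − r cos θ₁)² + (r sin θ₁ − e)² = 80656.0274 → L = 284.0000 → L = 284
check at θ₃=214°: x = 241.5376 (printed 241.5376) ✓

r = 48, L = 284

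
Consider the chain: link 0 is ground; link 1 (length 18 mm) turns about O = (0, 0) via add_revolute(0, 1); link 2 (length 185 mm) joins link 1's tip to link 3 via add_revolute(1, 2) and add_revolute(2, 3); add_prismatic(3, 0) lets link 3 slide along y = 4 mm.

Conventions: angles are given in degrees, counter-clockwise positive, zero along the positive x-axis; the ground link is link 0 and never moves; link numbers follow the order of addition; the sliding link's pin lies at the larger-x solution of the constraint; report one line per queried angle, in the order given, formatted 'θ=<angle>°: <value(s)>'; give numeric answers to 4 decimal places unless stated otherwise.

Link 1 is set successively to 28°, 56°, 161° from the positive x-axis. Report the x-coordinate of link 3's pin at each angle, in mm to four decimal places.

geometry: r = 18 mm, L = 185 mm, e = 4 mm
θ=28°: crank pin P = (r cos θ, r sin θ) = (15.893057, 8.450488)
θ=28°: h = r sin θ − e = 8.450488 − 4 = 4.450488
θ=28°: x = r cos θ + √(L² − h²) = 15.893057 + 184.946460 = 200.839517
θ=56°: crank pin P = (r cos θ, r sin θ) = (10.065472, 14.922676)
θ=56°: h = r sin θ − e = 14.922676 − 4 = 10.922676
θ=56°: x = r cos θ + √(L² − h²) = 10.065472 + 184.677273 = 194.742745
θ=161°: crank pin P = (r cos θ, r sin θ) = (-17.019334, 5.860227)
θ=161°: h = r sin θ − e = 5.860227 − 4 = 1.860227
θ=161°: x = r cos θ + √(L² − h²) = -17.019334 + 184.990647 = 167.971313

θ=28°: 200.8395
θ=56°: 194.7427
θ=161°: 167.9713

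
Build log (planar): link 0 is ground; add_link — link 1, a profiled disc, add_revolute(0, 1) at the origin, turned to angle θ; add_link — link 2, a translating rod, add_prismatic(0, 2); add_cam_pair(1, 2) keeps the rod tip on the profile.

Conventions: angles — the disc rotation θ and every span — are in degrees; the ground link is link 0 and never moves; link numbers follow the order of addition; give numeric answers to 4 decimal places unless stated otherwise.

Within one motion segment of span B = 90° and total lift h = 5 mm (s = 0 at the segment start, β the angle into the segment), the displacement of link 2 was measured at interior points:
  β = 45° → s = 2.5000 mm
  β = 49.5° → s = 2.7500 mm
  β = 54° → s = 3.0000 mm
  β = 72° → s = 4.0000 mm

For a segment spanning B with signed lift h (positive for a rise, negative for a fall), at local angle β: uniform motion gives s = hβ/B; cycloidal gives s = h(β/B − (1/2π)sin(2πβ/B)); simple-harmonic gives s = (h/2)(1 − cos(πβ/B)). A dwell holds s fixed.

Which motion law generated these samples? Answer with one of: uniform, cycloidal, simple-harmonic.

candidates at β/B = r: uniform s = h·r (linear in β); cycloidal s = h·(r − sin(2πr)/(2π)); simple-harmonic s = (h/2)(1 − cos(πr))
β=45°: printed 2.5000 | uniform 2.5000, cycloidal 2.5000, simple-harmonic 2.5000
β=49.5°: printed 2.7500 | uniform 2.7500, cycloidal 2.9959, simple-harmonic 2.8911
β=54°: printed 3.0000 | uniform 3.0000, cycloidal 3.4677, simple-harmonic 3.2725
β=72°: printed 4.0000 | uniform 4.0000, cycloidal 4.7568, simple-harmonic 4.5225
only one law matches every sample → uniform

uniform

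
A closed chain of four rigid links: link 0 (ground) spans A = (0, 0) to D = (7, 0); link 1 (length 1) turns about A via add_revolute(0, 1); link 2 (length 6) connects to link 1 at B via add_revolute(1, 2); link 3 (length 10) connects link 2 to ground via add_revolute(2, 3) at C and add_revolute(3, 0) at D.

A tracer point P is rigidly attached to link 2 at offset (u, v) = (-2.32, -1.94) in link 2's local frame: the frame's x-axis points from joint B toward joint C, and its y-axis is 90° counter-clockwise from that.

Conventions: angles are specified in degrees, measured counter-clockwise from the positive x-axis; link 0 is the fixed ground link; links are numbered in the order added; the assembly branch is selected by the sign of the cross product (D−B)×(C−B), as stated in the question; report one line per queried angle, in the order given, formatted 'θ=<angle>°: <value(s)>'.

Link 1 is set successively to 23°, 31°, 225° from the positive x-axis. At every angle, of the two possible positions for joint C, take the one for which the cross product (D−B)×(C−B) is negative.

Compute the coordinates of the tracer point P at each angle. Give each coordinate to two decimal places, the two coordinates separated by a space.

A=(0,0), D=(7.00,0)
θ=23°: B = A + 1.00·(cos23°, sin23°) = (0.9205, 0.3907)
θ=23°: |BD| = 6.0920
θ=23°: circle(B,6.00) ∩ circle(D,10.00): a=-2.2067, h=5.5795
θ=23°:   candidates: C₊=(-0.9238,6.1002) cross=33.990; C₋=(-1.6395,-5.0357) cross=-33.990
θ=23°:   branch - wants cross < 0 → take C=(-1.6395,-5.0357) (cross=-33.990)
θ=23°: ex = (C−B)/|BC| = (-0.4267,-0.9044); ey = (0.9044,-0.4267)
θ=23°: P = B + -2.32·ex + -1.94·ey = (0.1558,3.3167)
θ=31°: B = A + 1.00·(cos31°, sin31°) = (0.8572, 0.5150)
θ=31°: |BD| = 6.1644
θ=31°: circle(B,6.00) ∩ circle(D,10.00): a=-2.1089, h=5.6172
θ=31°:   candidates: C₊=(-0.7751,6.2888) cross=34.626; C₋=(-1.7137,-4.9063) cross=-34.626
θ=31°:   branch - wants cross < 0 → take C=(-1.7137,-4.9063) (cross=-34.626)
θ=31°: ex = (C−B)/|BC| = (-0.4285,-0.9036); ey = (0.9036,-0.4285)
θ=31°: P = B + -2.32·ex + -1.94·ey = (0.0983,3.4425)
θ=225°: B = A + 1.00·(cos225°, sin225°) = (-0.7071, -0.7071)
θ=225°: |BD| = 7.7395
θ=225°: circle(B,6.00) ∩ circle(D,10.00): a=-0.2649, h=5.9941
θ=225°:   candidates: C₊=(-1.5186,5.2378) cross=46.392; C₋=(-0.4233,-6.7004) cross=-46.392
θ=225°:   branch - wants cross < 0 → take C=(-0.4233,-6.7004) (cross=-46.392)
θ=225°: ex = (C−B)/|BC| = (0.0473,-0.9989); ey = (0.9989,0.0473)
θ=225°: P = B + -2.32·ex + -1.94·ey = (-2.7547,1.5185)

θ=23°: 0.16 3.32
θ=31°: 0.10 3.44
θ=225°: -2.75 1.52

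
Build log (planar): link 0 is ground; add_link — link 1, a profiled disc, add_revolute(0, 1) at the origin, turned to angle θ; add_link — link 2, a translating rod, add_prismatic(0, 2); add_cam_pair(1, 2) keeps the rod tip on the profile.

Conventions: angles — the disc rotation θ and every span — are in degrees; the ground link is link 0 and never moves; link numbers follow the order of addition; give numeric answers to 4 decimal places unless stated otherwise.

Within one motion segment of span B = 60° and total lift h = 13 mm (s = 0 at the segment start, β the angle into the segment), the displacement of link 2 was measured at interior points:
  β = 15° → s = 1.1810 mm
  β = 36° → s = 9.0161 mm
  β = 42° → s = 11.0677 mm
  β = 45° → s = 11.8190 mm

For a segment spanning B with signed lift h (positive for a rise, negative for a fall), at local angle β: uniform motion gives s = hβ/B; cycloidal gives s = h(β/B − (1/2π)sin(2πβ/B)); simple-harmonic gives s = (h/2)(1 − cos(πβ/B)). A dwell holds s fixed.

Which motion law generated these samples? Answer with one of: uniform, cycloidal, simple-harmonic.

candidates at β/B = r: uniform s = h·r (linear in β); cycloidal s = h·(r − sin(2πr)/(2π)); simple-harmonic s = (h/2)(1 − cos(πr))
β=15°: printed 1.1810 | uniform 3.2500, cycloidal 1.1810, simple-harmonic 1.9038
β=36°: printed 9.0161 | uniform 7.8000, cycloidal 9.0161, simple-harmonic 8.5086
β=42°: printed 11.0677 | uniform 9.1000, cycloidal 11.0677, simple-harmonic 10.3206
β=45°: printed 11.8190 | uniform 9.7500, cycloidal 11.8190, simple-harmonic 11.0962
only one law matches every sample → cycloidal

cycloidal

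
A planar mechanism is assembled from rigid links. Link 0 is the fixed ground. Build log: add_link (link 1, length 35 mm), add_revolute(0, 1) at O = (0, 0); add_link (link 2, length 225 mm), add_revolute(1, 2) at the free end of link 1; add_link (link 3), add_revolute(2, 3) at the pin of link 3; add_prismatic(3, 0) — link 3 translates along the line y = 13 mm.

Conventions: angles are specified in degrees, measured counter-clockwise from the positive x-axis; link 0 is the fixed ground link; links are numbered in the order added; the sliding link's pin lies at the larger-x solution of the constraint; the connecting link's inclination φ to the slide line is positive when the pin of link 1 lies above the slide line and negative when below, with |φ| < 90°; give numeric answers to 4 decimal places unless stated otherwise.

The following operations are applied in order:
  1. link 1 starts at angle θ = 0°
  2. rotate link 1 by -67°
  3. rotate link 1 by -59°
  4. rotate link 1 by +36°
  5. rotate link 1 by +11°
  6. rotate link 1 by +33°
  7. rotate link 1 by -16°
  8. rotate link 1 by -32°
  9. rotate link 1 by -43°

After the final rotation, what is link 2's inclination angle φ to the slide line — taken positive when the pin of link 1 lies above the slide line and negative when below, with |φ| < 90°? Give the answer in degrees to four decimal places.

geometry: r = 35 mm, L = 225 mm, e = 13 mm; θ starts at 0°
rotate link 1 by -67°: θ ← 0° -67° = -67°
rotate link 1 by -59°: θ ← -67° -59° = -126°
rotate link 1 by +36°: θ ← -126° +36° = -90°
rotate link 1 by +11°: θ ← -90° +11° = -79°
rotate link 1 by +33°: θ ← -79° +33° = -46°
rotate link 1 by -16°: θ ← -46° -16° = -62°
rotate link 1 by -32°: θ ← -62° -32° = -94°
rotate link 1 by -43°: θ ← -94° -43° = -137°
h = r sin θ − e = -23.869943 − 13 = -36.869943
sin φ = h / L = -36.869943 / 225 = -0.16386641
φ = arcsin(-0.16386641) = -9.431388°

-9.4314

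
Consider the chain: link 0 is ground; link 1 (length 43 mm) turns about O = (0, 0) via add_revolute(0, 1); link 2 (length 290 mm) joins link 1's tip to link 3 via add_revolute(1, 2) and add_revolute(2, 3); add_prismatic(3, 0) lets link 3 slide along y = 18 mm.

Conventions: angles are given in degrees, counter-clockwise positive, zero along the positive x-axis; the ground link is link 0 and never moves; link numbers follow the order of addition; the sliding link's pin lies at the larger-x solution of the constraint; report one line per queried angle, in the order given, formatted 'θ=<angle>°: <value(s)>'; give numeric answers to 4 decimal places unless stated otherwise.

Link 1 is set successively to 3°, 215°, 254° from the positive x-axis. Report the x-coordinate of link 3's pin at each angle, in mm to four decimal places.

geometry: r = 43 mm, L = 290 mm, e = 18 mm
θ=3°: crank pin P = (r cos θ, r sin θ) = (42.941070, 2.250446)
θ=3°: h = r sin θ − e = 2.250446 − 18 = -15.749554
θ=3°: x = r cos θ + √(L² − h²) = 42.941070 + 289.572014 = 332.513084
θ=215°: crank pin P = (r cos θ, r sin θ) = (-35.223538, -24.663787)
θ=215°: h = r sin θ − e = -24.663787 − 18 = -42.663787
θ=215°: x = r cos θ + √(L² − h²) = -35.223538 + 286.844559 = 251.621022
θ=254°: crank pin P = (r cos θ, r sin θ) = (-11.852406, -41.334253)
θ=254°: h = r sin θ − e = -41.334253 − 18 = -59.334253
θ=254°: x = r cos θ + √(L² − h²) = -11.852406 + 283.865191 = 272.012784

θ=3°: 332.5131
θ=215°: 251.6210
θ=254°: 272.0128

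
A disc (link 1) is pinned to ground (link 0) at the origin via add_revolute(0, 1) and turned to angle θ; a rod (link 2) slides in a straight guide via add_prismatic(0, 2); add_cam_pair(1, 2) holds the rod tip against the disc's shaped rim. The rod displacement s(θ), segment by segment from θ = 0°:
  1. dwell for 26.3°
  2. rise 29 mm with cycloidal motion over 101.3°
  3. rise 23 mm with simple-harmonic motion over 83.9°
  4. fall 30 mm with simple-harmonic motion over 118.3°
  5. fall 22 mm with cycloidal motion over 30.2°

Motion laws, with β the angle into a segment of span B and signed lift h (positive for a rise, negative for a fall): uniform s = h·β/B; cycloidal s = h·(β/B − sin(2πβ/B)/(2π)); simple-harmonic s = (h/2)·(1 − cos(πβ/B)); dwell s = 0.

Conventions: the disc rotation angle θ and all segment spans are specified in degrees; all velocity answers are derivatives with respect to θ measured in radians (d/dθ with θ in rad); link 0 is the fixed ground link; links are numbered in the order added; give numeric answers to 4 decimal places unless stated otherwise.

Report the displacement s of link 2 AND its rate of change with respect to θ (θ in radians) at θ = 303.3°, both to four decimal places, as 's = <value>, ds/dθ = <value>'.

segment 1 (0° to 26.3°, dwell): s unchanged at 0.0000
segment 2 (26.3° to 127.6°, cycloidal, h = 29) is passed completely: s = 0.0000 + (29) = 29.0000
segment 3 (127.6° to 211.5°, simple-harmonic, h = 23) is passed completely: s = 29.0000 + (23) = 52.0000
θ = 303.3° falls in segment 4 (211.5° to 329.8°, simple-harmonic, h = -30): β = 303.3 − 211.5 = 91.8°, B = 118.3°; Δs = -30/2·(1 − cos(π·0.7760)) = -26.4364; s = 52.0000 − 26.4364 = 25.5636
velocity in seg [211.5°–329.8°] (simple-harmonic), θ in radians: β = 91.8° = 1.6022 rad, B = 118.3° = 2.0647 rad; ds/dθ = (πh/(2B)) sin(πβ/B) = (π·(-30)/(2·2.0647)) sin(π·0.7760) = -14.768342 mm/rad

s = 25.5636, ds/dθ = -14.7683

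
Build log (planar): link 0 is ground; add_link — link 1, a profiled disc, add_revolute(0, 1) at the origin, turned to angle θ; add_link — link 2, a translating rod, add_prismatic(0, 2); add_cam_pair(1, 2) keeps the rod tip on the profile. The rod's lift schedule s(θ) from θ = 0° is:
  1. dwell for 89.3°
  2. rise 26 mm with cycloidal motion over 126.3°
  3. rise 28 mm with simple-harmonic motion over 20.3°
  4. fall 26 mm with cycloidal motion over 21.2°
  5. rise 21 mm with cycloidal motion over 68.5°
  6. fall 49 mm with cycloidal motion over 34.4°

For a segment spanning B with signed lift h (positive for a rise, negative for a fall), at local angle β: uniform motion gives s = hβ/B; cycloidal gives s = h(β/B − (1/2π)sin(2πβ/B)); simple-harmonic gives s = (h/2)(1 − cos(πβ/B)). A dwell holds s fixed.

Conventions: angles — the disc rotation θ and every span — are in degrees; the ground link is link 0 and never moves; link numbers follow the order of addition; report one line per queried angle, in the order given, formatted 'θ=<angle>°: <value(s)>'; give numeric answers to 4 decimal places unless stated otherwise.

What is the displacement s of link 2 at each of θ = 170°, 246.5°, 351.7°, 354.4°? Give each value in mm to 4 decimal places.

seg 1 [0°–89.3°] dwell: s stays 0.0000
seg 2 [89.3°–215.6°] cycloidal, h=26: θ=170° here. β=80.7, B=126.3. 26·(0.6390 − sin(2π·0.6390)/(2π)) = 19.7838 → s = 19.7838
seg 2 [89.3°–215.6°] cycloidal, h=26: full span → s += 26 → s = 26.0000
seg 3 [215.6°–235.9°] simple-harmonic, h=28: full span → s += 28 → s = 54.0000
seg 4 [235.9°–257.1°] cycloidal, h=-26: θ=246.5° here. β=10.6, B=21.2. -26·(0.5000 − sin(2π·0.5000)/(2π)) = -13.0000 → s = 41.0000
seg 4 [235.9°–257.1°] cycloidal, h=-26: full span → s += -26 → s = 28.0000
seg 5 [257.1°–325.6°] cycloidal, h=21: full span → s += 21 → s = 49.0000
seg 6 [325.6°–360°] cycloidal, h=-49: θ=351.7° here. β=26.1, B=34.4. -49·(0.7587 − sin(2π·0.7587)/(2π)) = -44.9642 → s = 4.0358
seg 6 [325.6°–360°] cycloidal, h=-49: θ=354.4° here. β=28.8, B=34.4. -49·(0.8372 − sin(2π·0.8372)/(2π)) = -47.6801 → s = 1.3199

θ=170°: 19.7838
θ=246.5°: 41.0000
θ=351.7°: 4.0358
θ=354.4°: 1.3199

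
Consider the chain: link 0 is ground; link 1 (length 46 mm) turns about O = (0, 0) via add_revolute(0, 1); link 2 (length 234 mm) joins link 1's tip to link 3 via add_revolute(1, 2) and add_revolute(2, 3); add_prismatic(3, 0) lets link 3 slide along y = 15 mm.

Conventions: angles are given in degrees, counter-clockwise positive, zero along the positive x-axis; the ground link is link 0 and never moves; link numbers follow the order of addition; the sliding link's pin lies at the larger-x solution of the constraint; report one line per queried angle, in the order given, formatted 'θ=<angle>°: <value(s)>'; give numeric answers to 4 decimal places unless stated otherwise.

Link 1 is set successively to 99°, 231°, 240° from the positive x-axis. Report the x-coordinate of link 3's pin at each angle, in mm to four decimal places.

geometry: r = 46 mm, L = 234 mm, e = 15 mm
θ=99°: crank pin P = (r cos θ, r sin θ) = (-7.195985, 45.433664)
θ=99°: h = r sin θ − e = 45.433664 − 15 = 30.433664
θ=99°: x = r cos θ + √(L² − h²) = -7.195985 + 232.012483 = 224.816497
θ=231°: crank pin P = (r cos θ, r sin θ) = (-28.948738, -35.748714)
θ=231°: h = r sin θ − e = -35.748714 − 15 = -50.748714
θ=231°: x = r cos θ + √(L² − h²) = -28.948738 + 228.430663 = 199.481925
θ=240°: crank pin P = (r cos θ, r sin θ) = (-23.000000, -39.837169)
θ=240°: h = r sin θ − e = -39.837169 − 15 = -54.837169
θ=240°: x = r cos θ + √(L² − h²) = -23.000000 + 227.483812 = 204.483812

θ=99°: 224.8165
θ=231°: 199.4819
θ=240°: 204.4838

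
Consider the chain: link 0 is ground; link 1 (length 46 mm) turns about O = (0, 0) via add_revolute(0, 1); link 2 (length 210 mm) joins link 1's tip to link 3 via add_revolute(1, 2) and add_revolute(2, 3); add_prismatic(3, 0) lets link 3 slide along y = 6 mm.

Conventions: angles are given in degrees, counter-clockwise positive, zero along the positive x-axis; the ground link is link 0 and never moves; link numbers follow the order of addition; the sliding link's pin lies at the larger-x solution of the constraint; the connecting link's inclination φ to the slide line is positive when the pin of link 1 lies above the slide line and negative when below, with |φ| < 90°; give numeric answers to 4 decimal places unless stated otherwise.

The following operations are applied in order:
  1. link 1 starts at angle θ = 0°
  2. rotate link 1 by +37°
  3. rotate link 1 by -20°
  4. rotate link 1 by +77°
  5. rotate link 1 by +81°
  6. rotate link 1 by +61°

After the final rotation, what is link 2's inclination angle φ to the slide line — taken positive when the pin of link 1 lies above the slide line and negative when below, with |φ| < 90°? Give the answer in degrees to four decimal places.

geometry: r = 46 mm, L = 210 mm, e = 6 mm; θ starts at 0°
rotate link 1 by +37°: θ ← 0° +37° = 37°
rotate link 1 by -20°: θ ← 37° -20° = 17°
rotate link 1 by +77°: θ ← 17° +77° = 94°
rotate link 1 by +81°: θ ← 94° +81° = 175°
rotate link 1 by +61°: θ ← 175° +61° = 236°
h = r sin θ − e = -38.135728 − 6 = -44.135728
sin φ = h / L = -44.135728 / 210 = -0.21017013
φ = arcsin(-0.21017013) = -12.132323°

-12.1323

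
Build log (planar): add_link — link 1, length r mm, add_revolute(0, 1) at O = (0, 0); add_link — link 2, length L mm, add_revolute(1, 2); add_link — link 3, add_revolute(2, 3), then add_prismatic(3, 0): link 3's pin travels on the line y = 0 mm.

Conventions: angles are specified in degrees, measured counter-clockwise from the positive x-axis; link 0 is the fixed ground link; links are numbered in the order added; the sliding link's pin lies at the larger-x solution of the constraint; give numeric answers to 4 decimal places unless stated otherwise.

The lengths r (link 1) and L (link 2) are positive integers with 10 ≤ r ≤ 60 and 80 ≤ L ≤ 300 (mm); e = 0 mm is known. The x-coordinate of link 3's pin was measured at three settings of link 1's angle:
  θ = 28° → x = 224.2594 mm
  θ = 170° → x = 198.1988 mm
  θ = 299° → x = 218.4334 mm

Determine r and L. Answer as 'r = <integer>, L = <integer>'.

constraint per measurement: (x − r cos θ)² + (r sin θ − e)² = L²
subtracting the θ₁ and θ₂ equations cancels the r² and L² terms:
r = (x₁² − x₂²) / (2[(x₁cos θ₁ + e sin θ₁) − (x₂cos θ₂ + e sin θ₂)]) = 14.0000 → r = 14
L² = (x₁ − r cos θ₁)² + (r sin θ₁ − e)² = 44944.0182 → L = 212.0000 → L = 212
check at θ₃=299°: x = 218.4334 (printed 218.4334) ✓

r = 14, L = 212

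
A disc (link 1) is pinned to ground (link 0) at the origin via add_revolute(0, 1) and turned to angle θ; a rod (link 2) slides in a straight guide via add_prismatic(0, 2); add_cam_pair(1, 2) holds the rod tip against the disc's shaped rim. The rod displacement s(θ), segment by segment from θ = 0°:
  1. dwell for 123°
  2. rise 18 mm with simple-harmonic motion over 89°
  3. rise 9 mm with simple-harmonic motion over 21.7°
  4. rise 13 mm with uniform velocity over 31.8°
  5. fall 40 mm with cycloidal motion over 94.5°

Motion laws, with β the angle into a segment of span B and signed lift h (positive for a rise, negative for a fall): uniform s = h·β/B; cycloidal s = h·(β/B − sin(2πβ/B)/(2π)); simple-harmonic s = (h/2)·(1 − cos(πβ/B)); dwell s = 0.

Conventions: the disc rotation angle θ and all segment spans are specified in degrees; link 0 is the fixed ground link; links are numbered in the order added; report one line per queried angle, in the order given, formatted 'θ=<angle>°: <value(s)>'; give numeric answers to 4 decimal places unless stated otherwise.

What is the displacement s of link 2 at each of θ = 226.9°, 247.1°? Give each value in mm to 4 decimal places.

segment 1 (0° to 123°, dwell): s unchanged at 0.0000
segment 2 (123° to 212°, simple-harmonic, h = 18) is passed completely: s = 0.0000 + (18) = 18.0000
θ = 226.9° falls in segment 3 (212° to 233.7°, simple-harmonic, h = 9): β = 226.9 − 212 = 14.9°, B = 21.7°; Δs = 9/2·(1 − cos(π·0.6866)) = 6.9899; s = 18.0000 + 6.9899 = 24.9899
segment 3 (212° to 233.7°, simple-harmonic, h = 9) is passed completely: s = 18.0000 + (9) = 27.0000
θ = 247.1° falls in segment 4 (233.7° to 265.5°, uniform, h = 13): β = 247.1 − 233.7 = 13.4°, B = 31.8°; Δs = 13·13.4/31.8 = 5.4780; s = 27.0000 + 5.4780 = 32.4780

θ=226.9°: 24.9899
θ=247.1°: 32.4780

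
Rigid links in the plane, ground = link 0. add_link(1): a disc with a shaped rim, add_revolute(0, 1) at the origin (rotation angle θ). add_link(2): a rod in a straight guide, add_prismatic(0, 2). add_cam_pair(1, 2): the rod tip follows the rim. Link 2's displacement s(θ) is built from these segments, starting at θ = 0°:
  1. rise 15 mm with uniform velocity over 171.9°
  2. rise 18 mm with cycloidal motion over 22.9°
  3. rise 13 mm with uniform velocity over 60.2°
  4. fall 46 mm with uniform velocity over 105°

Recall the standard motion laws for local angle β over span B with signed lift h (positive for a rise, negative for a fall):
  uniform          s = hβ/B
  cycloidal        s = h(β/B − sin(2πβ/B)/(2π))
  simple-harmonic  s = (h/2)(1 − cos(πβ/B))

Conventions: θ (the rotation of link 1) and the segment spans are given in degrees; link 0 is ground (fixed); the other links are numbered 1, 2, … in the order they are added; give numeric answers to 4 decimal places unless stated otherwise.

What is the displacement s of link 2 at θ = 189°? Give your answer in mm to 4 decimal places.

segment 1 (0° to 171.9°, uniform, h = 15) is passed completely: s = 0.0000 + (15) = 15.0000
θ = 189° falls in segment 2 (171.9° to 194.8°, cycloidal, h = 18): β = 189 − 171.9 = 17.1°, B = 22.9°; Δs = 18·(0.7467 − sin(2π·0.7467)/(2π)) = 16.3052; s = 15.0000 + 16.3052 = 31.3052

31.3052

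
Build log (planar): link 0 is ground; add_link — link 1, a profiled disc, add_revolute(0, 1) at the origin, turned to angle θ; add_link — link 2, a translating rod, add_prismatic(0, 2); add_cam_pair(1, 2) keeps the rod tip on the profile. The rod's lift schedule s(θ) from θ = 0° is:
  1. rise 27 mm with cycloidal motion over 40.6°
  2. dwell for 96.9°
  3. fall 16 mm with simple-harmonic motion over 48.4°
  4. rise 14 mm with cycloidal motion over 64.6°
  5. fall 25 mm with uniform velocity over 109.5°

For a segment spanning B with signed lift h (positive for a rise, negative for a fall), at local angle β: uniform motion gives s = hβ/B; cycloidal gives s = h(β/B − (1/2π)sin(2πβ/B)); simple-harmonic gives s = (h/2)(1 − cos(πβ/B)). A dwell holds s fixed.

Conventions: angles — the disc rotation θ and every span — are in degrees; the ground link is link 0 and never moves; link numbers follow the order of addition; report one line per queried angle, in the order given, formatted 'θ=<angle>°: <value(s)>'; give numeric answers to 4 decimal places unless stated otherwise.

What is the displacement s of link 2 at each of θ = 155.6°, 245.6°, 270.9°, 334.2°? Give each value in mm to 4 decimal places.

seg 1 [0°–40.6°] cycloidal, h=27: full span → s += 27 → s = 27.0000
seg 2 [40.6°–137.5°] dwell: s stays 27.0000
seg 3 [137.5°–185.9°] simple-harmonic, h=-16: θ=155.6° here. β=18.1, B=48.4. -16/2·(1 − cos(π·0.3740)) = -4.9146 → s = 22.0854
seg 3 [137.5°–185.9°] simple-harmonic, h=-16: full span → s += -16 → s = 11.0000
seg 4 [185.9°–250.5°] cycloidal, h=14: θ=245.6° here. β=59.7, B=64.6. 14·(0.9241 − sin(2π·0.9241)/(2π)) = 13.9603 → s = 24.9603
seg 4 [185.9°–250.5°] cycloidal, h=14: full span → s += 14 → s = 25.0000
seg 5 [250.5°–360°] uniform, h=-25: θ=270.9° here. β=20.4, B=109.5. -25·20.4/109.5 = -4.6575 → s = 20.3425
seg 5 [250.5°–360°] uniform, h=-25: θ=334.2° here. β=83.7, B=109.5. -25·83.7/109.5 = -19.1096 → s = 5.8904

θ=155.6°: 22.0854
θ=245.6°: 24.9603
θ=270.9°: 20.3425
θ=334.2°: 5.8904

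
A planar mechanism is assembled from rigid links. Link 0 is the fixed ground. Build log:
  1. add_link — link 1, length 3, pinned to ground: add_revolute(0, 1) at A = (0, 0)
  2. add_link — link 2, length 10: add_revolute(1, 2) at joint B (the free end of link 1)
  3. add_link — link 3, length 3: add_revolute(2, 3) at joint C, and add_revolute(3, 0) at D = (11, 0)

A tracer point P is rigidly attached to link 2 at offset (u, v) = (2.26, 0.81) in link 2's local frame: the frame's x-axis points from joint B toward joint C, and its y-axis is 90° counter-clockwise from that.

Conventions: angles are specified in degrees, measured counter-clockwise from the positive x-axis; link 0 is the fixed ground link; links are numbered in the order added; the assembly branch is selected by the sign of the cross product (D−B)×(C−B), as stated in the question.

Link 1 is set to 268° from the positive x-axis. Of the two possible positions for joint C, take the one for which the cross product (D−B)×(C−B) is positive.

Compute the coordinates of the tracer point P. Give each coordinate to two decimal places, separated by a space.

A=(0,0), D=(11.00,0)
B = A + 3.00·(cos268°, sin268°) = (-0.1047, -2.9982)
|BD| = 11.5023
circle(B,10.00) ∩ circle(D,3.00): a=9.7069, h=2.4034
  candidates: C₊=(8.6402,1.8523) cross=27.645; C₋=(9.8931,-2.7883) cross=-27.645
  branch + wants cross > 0 → take C=(8.6402,1.8523) (cross=27.645)
ex = (C−B)/|BC| = (0.8745,0.4851); ey = (-0.4851,0.8745)
P = B + 2.26·ex + 0.81·ey = (1.4787,-1.1936)

1.48 -1.19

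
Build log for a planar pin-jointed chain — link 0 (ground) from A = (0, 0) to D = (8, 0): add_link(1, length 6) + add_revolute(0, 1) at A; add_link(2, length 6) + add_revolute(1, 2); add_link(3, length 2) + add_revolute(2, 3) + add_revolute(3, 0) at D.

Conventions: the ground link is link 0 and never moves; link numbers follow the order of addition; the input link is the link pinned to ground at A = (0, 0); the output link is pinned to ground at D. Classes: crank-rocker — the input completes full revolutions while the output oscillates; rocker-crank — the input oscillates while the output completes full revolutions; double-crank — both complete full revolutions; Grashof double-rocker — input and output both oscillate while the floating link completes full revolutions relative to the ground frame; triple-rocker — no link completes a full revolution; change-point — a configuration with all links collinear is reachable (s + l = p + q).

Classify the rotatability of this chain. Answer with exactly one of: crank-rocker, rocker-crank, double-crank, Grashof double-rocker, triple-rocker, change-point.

lengths: ground=8, input=6, coupler=6, output=2
sorted: s=2 (shortest), l=8 (longest), p+q=12
s + l = 10 vs p + q = 12
s + l < p + q (Grashof) with shortest = output link → rocker-crank

rocker-crank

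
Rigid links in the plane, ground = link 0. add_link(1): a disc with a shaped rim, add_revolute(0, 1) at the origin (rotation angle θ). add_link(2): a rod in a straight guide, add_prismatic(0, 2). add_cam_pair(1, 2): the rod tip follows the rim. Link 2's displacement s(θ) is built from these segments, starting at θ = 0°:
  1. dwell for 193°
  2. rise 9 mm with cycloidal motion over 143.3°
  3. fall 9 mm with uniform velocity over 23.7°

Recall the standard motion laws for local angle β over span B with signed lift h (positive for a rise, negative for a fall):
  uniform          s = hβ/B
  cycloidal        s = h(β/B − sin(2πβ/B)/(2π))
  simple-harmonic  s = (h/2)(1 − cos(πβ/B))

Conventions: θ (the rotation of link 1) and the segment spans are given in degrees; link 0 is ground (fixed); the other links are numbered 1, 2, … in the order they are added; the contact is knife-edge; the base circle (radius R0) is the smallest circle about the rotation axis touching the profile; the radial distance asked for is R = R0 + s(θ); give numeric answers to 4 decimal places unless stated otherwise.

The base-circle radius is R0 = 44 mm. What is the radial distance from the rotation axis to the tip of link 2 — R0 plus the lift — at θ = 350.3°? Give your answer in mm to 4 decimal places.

segment 1 (0° to 193°, dwell): s unchanged at 0.0000
segment 2 (193° to 336.3°, cycloidal, h = 9) is passed completely: s = 0.0000 + (9) = 9.0000
θ = 350.3° falls in segment 3 (336.3° to 360°, uniform, h = -9): β = 350.3 − 336.3 = 14°, B = 23.7°; Δs = -9·14/23.7 = -5.3165; s = 9.0000 − 5.3165 = 3.6835
R = R0 + s = 44 + 3.6835 = 47.6835

47.6835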